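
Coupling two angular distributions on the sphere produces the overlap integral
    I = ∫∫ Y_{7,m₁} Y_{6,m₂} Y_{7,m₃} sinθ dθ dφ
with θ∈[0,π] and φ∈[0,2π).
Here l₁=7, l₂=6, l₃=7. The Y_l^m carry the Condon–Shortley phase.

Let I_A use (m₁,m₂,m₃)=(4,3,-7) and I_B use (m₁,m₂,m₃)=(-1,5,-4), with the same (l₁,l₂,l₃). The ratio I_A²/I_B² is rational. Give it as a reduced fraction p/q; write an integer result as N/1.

Shared (l₁,l₂,l₃)=(7,6,7): N and (l;000)² cancel in I_A²/I_B².
A: Δ = 6!·8!·6!/21! = 1/2444321880; Racah Σ t=3..3: t=3:−1/1045094400 = -1/1045094400; ⇒ 3j(7 6 7; 4 3 -7)² = 11/646, sgn -1
B: Δ = 6!·8!·6!/21! = 1/2444321880; Racah Σ t=5..6: t=5:−1/62208000 t=6:+1/124416000 = -1/124416000; ⇒ 3j(7 6 7; -1 5 -4)² = 154/20995, sgn +1
I_A²/I_B² = (11/646)/(154/20995) = 65/28

65/28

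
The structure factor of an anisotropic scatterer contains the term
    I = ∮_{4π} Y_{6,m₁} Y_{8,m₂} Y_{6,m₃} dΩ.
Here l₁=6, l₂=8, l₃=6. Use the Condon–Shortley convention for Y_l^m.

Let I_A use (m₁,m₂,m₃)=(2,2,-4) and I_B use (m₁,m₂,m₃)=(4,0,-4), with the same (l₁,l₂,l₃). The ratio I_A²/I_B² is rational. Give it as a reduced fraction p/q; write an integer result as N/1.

Same 6,8,6: normalisation and zero-m 3j drop out of the ratio.
A: Δ: 8! 4! 8! / 21! → 1/1309458150; sum: t=2:+1/232243200 t=3:−1/21772800 t=4:+1/19906560 = 1/116121600; 3j²(6 8 6; 2 2 -4) = Δ·Π!·Σ² = 48/46189  (sign +1)
B: Δ: 8! 4! 8! / 21! → 1/1309458150; sum: t=0:+1/6502809600 t=1:−1/152409600 t=2:+1/49766400 = 89/6502809600; 3j²(6 8 6; 4 0 -4) = Δ·Π!·Σ² = 7921/646646  (sign +1)
I_A²/I_B² = (48/46189)/(7921/646646) = 672/7921

672/7921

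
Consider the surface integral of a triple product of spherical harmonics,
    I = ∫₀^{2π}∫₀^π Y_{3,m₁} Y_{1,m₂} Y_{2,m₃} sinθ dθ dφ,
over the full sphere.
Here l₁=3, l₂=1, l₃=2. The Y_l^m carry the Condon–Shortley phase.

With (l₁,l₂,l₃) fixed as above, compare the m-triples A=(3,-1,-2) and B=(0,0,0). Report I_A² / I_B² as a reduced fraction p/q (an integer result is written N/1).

l's match ⇒ only the (l;m) 3-j factors differ between A and B.
A: triangle coeff Δ(3,1,2) = 1/105; Σ_t [0,0]: t=0:+1/48 = 1/48; (3j)²=1/7 [(3 1 2; 3 -1 -2)], sign=+1
B: triangle coeff Δ(3,1,2) = 1/105; Σ_t [1,1]: t=1:−1/4 = -1/4; (3j)²=3/35 [(3 1 2; 0 0 0)], sign=-1
I_A²/I_B² = (1/7)/(3/35) = 5/3

5/3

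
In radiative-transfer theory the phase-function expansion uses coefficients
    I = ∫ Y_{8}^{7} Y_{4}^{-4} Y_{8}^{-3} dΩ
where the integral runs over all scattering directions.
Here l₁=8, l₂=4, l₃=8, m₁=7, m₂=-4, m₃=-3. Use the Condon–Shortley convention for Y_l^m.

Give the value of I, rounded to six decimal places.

Checks pass: Σm=0; 20 even; l₃=8∈[4,12].
(2·8+1)(2·4+1)(2·8+1) = 2601
Δ: 4! 12! 4! / 21! → 1/185175900
sum: t=0:+1/557383680 t=1:−1/21772800 t=2:+1/8294400 t=3:−1/21772800 t=4:+1/557383680 = 1/30965760
3j²(8 4 8; 0 0 0) = Δ·Π!·Σ² = 36/4199  (sign +1)
sum: t=0:+1/22992076800 = 1/22992076800
3j²(8 4 8; 7 -4 -3) = Δ·Π!·Σ² = 5/1938  (sign -1)
combine: 4πI² = 2601·36/4199·5/1938 = 270/4693
take √, sign -1: I = -0.06766307

-0.067663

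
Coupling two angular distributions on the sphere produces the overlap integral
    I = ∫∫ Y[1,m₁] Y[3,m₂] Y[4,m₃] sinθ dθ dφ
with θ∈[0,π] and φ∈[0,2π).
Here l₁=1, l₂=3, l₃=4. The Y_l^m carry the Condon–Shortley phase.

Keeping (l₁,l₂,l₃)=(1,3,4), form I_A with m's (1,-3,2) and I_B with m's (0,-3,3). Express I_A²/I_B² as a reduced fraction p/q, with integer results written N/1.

Shared (l₁,l₂,l₃)=(1,3,4): N and (l;000)² cancel in I_A²/I_B².
A: Δ = 0!·2!·6!/9! = 1/252; Racah Σ t=0..0: t=0:+1/1440 = 1/1440; ⇒ 3j(1 3 4; 1 -3 2)² = 1/252, sgn +1
B: Δ = 0!·2!·6!/9! = 1/252; Racah Σ t=0..0: t=0:+1/720 = 1/720; ⇒ 3j(1 3 4; 0 -3 3)² = 1/36, sgn -1
I_A²/I_B² = (1/252)/(1/36) = 1/7

1/7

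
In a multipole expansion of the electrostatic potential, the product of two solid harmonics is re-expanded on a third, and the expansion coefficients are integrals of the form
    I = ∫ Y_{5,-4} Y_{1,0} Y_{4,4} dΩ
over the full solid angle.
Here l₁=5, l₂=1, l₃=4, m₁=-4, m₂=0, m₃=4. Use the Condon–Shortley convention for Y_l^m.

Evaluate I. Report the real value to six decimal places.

0.147319

m-sum 0 ✓  L=10 even ✓  4≤4≤6 ✓
Π(2lᵢ+1) = 11×3×9 = 297
triangle coeff Δ(5,1,4) = 1/495
Σ_t [1,1]: t=1:−1/576 = -1/576
(3j)²=5/99 [(5 1 4; 0 0 0)], sign=-1
Σ_t [1,1]: t=1:−1/40320 = -1/40320
(3j)²=1/55 [(5 1 4; -4 0 4)], sign=-1
⇒ 4πI² = 3/11
I = (+1)√(3/11/(4π)) = 0.14731920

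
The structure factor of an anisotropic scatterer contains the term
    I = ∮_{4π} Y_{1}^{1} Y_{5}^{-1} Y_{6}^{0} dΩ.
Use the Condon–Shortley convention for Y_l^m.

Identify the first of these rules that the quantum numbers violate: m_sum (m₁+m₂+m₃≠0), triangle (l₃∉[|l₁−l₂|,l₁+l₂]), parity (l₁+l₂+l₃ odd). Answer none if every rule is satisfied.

none

azimuthal sum: 1 − 1 + 0 = 0  ✓
4 ≤ 6 ≤ 6 (triangle on l)  ✓
L = 1 + 5 + 6 = 12 (even)  ✓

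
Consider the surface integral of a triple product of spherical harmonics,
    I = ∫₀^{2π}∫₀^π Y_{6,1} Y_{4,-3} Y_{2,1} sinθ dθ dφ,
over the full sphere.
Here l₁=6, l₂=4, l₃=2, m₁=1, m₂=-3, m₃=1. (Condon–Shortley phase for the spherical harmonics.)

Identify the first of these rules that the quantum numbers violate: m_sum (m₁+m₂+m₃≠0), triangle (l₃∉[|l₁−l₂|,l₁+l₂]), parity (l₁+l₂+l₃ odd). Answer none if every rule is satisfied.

Σmᵢ = -1  ✗
l₃∈[|l₁−l₂|,l₁+l₂]=[2,10], have l₃=2
Σlᵢ = 12 ⇒ even

m_sum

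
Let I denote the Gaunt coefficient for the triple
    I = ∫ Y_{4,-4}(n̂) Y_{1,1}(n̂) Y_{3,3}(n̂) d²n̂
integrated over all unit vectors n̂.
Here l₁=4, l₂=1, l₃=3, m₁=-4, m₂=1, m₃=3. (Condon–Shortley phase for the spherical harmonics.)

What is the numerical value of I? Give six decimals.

0.325735

Rules hold: Σm=0, L=8 even, 3≤3≤5.
N = 9·3·7 = 189
Δ = 2!·6!·0!/9! = 1/252
Racah Σ t=1..1: t=1:−1/36 = -1/36
⇒ 3j(4 1 3; 0 0 0)² = 4/63, sgn +1
Racah Σ t=2..2: t=2:+1/1440 = 1/1440
⇒ 3j(4 1 3; -4 1 3)² = 1/9, sgn +1
4πI² = N·(3j₀)²·(3jₘ)² = 4/3
I = +1·√(1.33333/4π) = 0.32573501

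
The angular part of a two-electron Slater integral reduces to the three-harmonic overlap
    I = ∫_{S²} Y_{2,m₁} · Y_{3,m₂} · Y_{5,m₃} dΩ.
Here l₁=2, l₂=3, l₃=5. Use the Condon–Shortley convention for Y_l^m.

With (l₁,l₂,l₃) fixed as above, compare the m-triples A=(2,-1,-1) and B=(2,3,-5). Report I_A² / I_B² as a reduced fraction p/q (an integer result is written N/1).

1/14

Same 2,3,5: normalisation and zero-m 3j drop out of the ratio.
A: Δ: 0! 4! 6! / 11! → 1/2310; sum: t=0:+1/1152 = 1/1152; 3j²(2 3 5; 2 -1 -1) = Δ·Π!·Σ² = 1/154  (sign +1)
B: Δ: 0! 4! 6! / 11! → 1/2310; sum: t=0:+1/17280 = 1/17280; 3j²(2 3 5; 2 3 -5) = Δ·Π!·Σ² = 1/11  (sign +1)
I_A²/I_B² = (1/154)/(1/11) = 1/14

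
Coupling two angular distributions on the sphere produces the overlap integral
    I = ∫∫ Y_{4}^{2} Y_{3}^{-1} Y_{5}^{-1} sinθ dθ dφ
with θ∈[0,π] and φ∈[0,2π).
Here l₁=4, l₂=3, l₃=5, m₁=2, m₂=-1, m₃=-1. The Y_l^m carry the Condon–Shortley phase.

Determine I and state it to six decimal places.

0.106335

Rules hold: Σm=0, L=12 even, 1≤5≤7.
N = 9·7·11 = 693
Δ = 2!·6!·4!/13! = 1/180180
Racah Σ t=0..2: t=0:+1/576 t=1:−1/144 t=2:+1/576 = -1/288
⇒ 3j(4 3 5; 0 0 0)² = 20/1001, sgn +1
Racah Σ t=0..2: t=0:+1/384 t=1:−1/720 t=2:+1/34560 = 43/34560
⇒ 3j(4 3 5; 2 -1 -1)² = 1849/180180, sgn +1
4πI² = N·(3j₀)²·(3jₘ)² = 1849/13013
I = +1·√(0.142089/4π) = 0.10633465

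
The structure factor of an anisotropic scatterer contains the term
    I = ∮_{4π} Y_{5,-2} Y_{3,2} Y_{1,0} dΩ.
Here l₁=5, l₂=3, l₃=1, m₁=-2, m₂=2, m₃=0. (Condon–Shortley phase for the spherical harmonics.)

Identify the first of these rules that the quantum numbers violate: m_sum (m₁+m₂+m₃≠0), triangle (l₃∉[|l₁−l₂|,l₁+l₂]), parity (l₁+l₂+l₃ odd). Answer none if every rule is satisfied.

triangle

Σmᵢ = 0  ✓
l₃∈[|l₁−l₂|,l₁+l₂]=[2,8], have l₃=1  ✗
Σlᵢ = 9 ⇒ odd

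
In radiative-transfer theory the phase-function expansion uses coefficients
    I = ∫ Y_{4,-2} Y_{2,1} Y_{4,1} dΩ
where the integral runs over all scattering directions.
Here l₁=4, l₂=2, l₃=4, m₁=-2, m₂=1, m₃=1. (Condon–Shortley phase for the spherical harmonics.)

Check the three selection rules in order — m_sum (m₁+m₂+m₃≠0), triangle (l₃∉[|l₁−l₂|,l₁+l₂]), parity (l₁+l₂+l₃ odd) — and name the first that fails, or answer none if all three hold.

azimuthal sum: -2 + 1 + 1 = 0  ✓
2 ≤ 4 ≤ 6 (triangle on l)  ✓
L = 4 + 2 + 4 = 10 (even)  ✓

none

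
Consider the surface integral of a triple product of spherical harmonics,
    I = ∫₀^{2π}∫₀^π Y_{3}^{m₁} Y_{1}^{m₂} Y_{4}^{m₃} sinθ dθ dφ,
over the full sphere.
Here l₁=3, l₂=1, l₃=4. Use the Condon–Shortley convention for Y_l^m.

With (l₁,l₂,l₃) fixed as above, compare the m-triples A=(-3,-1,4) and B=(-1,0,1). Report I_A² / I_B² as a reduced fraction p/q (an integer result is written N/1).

Shared (l₁,l₂,l₃)=(3,1,4): N and (l;000)² cancel in I_A²/I_B².
A: Δ = 0!·6!·2!/9! = 1/252; Racah Σ t=0..0: t=0:+1/1440 = 1/1440; ⇒ 3j(3 1 4; -3 -1 4)² = 1/9, sgn +1
B: Δ = 0!·6!·2!/9! = 1/252; Racah Σ t=0..0: t=0:+1/48 = 1/48; ⇒ 3j(3 1 4; -1 0 1)² = 5/84, sgn -1
I_A²/I_B² = (1/9)/(5/84) = 28/15

28/15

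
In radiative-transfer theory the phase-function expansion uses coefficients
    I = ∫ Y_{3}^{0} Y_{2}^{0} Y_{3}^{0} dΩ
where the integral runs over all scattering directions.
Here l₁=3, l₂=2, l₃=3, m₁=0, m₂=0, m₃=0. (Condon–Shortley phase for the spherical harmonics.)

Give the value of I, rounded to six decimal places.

0.168209

Checks pass: Σm=0; 8 even; l₃=3∈[1,5].
(2·3+1)(2·2+1)(2·3+1) = 245
Δ: 2! 4! 2! / 9! → 1/3780
sum: t=0:+1/24 t=1:−1/4 t=2:+1/24 = -1/6
3j²(3 2 3; 0 0 0) = Δ·Π!·Σ² = 4/105  (sign +1)
(m-triple is (0,0,0) — same symbol as above.)
combine: 4πI² = 245·4/105·4/105 = 16/45
take √, sign +1: I = 0.16820883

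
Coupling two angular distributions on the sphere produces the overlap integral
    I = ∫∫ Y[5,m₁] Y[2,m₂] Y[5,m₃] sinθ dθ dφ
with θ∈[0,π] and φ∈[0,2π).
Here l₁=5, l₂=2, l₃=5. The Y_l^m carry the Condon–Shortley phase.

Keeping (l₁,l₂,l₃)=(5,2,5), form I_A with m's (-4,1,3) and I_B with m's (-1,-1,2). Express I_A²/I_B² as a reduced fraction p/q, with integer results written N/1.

7/2

l's match ⇒ only the (l;m) 3-j factors differ between A and B.
A: triangle coeff Δ(5,2,5) = 1/38610; Σ_t [1,2]: t=1:−1/80640 t=2:+1/10080 = 1/11520; (3j)²=49/1430 [(5 2 5; -4 1 3)], sign=+1
B: triangle coeff Δ(5,2,5) = 1/38610; Σ_t [0,1]: t=0:+1/2880 t=1:−1/1440 = -1/2880; (3j)²=7/715 [(5 2 5; -1 -1 2)], sign=+1
I_A²/I_B² = (49/1430)/(7/715) = 7/2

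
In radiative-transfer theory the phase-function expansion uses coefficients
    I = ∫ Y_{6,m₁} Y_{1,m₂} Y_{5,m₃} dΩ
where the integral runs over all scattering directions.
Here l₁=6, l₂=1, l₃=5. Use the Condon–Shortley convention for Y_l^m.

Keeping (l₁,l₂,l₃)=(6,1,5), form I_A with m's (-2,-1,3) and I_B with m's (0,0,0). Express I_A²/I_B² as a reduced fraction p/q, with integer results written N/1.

1/6

l's match ⇒ only the (l;m) 3-j factors differ between A and B.
A: triangle coeff Δ(6,1,5) = 1/858; Σ_t [0,0]: t=0:+1/161280 = 1/161280; (3j)²=1/143 [(6 1 5; -2 -1 3)], sign=+1
B: triangle coeff Δ(6,1,5) = 1/858; Σ_t [1,1]: t=1:−1/14400 = -1/14400; (3j)²=6/143 [(6 1 5; 0 0 0)], sign=+1
I_A²/I_B² = (1/143)/(6/143) = 1/6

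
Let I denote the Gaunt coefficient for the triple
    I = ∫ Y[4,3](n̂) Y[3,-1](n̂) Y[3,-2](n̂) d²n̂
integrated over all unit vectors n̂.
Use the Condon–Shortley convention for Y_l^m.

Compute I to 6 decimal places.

m-sum 0 ✓  L=10 even ✓  1≤3≤7 ✓
Π(2lᵢ+1) = 9×7×7 = 441
triangle coeff Δ(4,3,3) = 1/34650
Σ_t [1,3]: t=1:−1/72 t=2:+1/16 t=3:−1/72 = 5/144
(3j)²=2/77 [(4 3 3; 0 0 0)], sign=-1
Σ_t [0,1]: t=0:+1/288 t=1:−1/144 = -1/288
(3j)²=1/99 [(4 3 3; 3 -1 -2)], sign=+1
⇒ 4πI² = 14/121
I = (-1)√(14/121/(4π)) = -0.09595473

-0.095955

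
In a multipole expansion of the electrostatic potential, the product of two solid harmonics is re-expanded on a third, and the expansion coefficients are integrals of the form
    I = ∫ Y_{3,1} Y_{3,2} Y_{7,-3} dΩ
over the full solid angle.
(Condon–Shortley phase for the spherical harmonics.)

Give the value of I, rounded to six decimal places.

|3−3|≤7≤3+3 violated ⇒ I = 0

0.000000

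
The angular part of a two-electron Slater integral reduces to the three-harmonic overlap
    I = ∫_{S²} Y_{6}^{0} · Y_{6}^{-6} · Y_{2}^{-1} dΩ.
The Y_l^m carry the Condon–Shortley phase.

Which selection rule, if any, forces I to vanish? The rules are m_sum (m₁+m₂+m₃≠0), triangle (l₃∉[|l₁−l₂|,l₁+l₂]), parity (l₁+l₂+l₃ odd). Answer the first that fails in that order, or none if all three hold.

m_sum

Σmᵢ = -7  ✗
l₃∈[|l₁−l₂|,l₁+l₂]=[0,12], have l₃=2
Σlᵢ = 14 ⇒ even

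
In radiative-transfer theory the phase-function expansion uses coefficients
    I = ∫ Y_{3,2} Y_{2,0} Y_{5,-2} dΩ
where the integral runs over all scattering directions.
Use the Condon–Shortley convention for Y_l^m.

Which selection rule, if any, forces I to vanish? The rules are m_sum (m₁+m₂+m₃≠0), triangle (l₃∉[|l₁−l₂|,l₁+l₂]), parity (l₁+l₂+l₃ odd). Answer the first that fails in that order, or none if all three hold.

none

Σmᵢ = 0  ✓
l₃∈[|l₁−l₂|,l₁+l₂]=[1,5], have l₃=5  ✓
Σlᵢ = 10 ⇒ even  ✓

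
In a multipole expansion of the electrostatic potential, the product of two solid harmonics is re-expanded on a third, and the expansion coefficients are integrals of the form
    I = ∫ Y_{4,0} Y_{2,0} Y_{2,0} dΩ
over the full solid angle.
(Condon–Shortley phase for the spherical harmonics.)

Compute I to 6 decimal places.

0.241796

Checks pass: Σm=0; 8 even; l₃=2∈[2,6].
(2·4+1)(2·2+1)(2·2+1) = 225
Δ: 4! 4! 0! / 9! → 1/630
sum: t=2:+1/16 = 1/16
3j²(4 2 2; 0 0 0) = Δ·Π!·Σ² = 2/35  (sign +1)
(m-triple is (0,0,0) — same symbol as above.)
combine: 4πI² = 225·2/35·2/35 = 36/49
take √, sign +1: I = 0.24179554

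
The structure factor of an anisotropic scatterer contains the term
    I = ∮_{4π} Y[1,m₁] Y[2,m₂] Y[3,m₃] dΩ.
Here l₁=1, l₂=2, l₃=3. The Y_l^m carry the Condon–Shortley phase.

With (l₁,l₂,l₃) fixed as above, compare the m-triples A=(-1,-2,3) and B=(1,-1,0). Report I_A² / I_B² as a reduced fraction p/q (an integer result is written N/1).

Same 1,2,3: normalisation and zero-m 3j drop out of the ratio.
A: Δ: 0! 2! 4! / 7! → 1/105; sum: t=0:+1/48 = 1/48; 3j²(1 2 3; -1 -2 3) = Δ·Π!·Σ² = 1/7  (sign +1)
B: Δ: 0! 2! 4! / 7! → 1/105; sum: t=0:+1/12 = 1/12; 3j²(1 2 3; 1 -1 0) = Δ·Π!·Σ² = 1/35  (sign -1)
I_A²/I_B² = (1/7)/(1/35) = 5/1

5/1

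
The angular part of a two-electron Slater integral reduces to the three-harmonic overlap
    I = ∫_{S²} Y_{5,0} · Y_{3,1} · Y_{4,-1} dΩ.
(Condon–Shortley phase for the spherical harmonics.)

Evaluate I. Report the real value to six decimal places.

m-sum 0 ✓  L=12 even ✓  2≤4≤8 ✓
Π(2lᵢ+1) = 11×7×9 = 693
triangle coeff Δ(5,3,4) = 1/180180
Σ_t [1,3]: t=1:−1/576 t=2:+1/144 t=3:−1/576 = 1/288
(3j)²=20/1001 [(5 3 4; 0 0 0)], sign=+1
Σ_t [2,4]: t=2:+1/288 t=3:−1/288 t=4:+1/5760 = 1/5760
(3j)²=1/12012 [(5 3 4; 0 1 -1)], sign=-1
⇒ 4πI² = 15/13013
I = (-1)√(15/13013/(4π)) = -0.00957750

-0.009577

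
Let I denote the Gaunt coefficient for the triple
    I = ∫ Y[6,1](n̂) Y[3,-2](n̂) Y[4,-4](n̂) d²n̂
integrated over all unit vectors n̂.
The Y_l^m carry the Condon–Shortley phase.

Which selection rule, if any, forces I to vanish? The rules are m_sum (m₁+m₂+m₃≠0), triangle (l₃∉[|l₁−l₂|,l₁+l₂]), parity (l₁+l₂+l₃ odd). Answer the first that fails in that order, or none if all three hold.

m_sum

m₁+m₂+m₃ = 1 − 2 − 4 = -5  ✗
triangle: |6−3|=3 ≤ l₃=4 ≤ 6+3=9
parity: l₁+l₂+l₃ = 13 is odd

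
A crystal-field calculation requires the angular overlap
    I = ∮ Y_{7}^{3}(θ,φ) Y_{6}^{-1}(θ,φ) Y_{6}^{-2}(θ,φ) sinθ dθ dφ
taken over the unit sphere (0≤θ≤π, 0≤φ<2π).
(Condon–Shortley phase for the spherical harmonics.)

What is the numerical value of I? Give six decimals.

Σlᵢ=19 odd — θ-integrand is odd under cosθ→−cosθ; I=0

0.000000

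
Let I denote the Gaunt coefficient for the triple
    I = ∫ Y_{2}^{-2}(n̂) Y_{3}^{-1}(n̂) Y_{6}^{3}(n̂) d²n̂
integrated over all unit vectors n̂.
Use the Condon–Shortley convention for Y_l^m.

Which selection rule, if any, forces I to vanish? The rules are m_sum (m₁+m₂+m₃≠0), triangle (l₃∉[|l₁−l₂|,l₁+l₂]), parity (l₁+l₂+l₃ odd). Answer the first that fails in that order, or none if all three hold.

Σmᵢ = 0  ✓
l₃∈[|l₁−l₂|,l₁+l₂]=[1,5], have l₃=6  ✗
Σlᵢ = 11 ⇒ odd

triangle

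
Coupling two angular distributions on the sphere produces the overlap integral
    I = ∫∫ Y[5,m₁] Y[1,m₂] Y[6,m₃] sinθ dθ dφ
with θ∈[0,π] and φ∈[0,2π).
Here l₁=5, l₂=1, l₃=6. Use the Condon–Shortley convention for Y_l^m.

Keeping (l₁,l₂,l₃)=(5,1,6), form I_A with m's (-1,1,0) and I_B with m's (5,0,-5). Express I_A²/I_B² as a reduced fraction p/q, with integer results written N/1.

15/11

Same 5,1,6: normalisation and zero-m 3j drop out of the ratio.
A: Δ: 0! 10! 2! / 13! → 1/858; sum: t=0:+1/34560 = 1/34560; 3j²(5 1 6; -1 1 0) = Δ·Π!·Σ² = 5/286  (sign +1)
B: Δ: 0! 10! 2! / 13! → 1/858; sum: t=0:+1/3628800 = 1/3628800; 3j²(5 1 6; 5 0 -5) = Δ·Π!·Σ² = 1/78  (sign -1)
I_A²/I_B² = (5/286)/(1/78) = 15/11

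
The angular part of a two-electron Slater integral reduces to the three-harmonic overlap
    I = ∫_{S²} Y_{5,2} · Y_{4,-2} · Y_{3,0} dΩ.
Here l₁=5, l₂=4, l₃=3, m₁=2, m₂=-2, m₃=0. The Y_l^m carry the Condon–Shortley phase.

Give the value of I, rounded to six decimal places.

0.022664

m-sum 0 ✓  L=12 even ✓  1≤3≤9 ✓
Π(2lᵢ+1) = 11×9×7 = 693
triangle coeff Δ(5,4,3) = 1/180180
Σ_t [2,4]: t=2:+1/576 t=3:−1/144 t=4:+1/576 = -1/288
(3j)²=20/1001 [(5 4 3; 0 0 0)], sign=+1
Σ_t [0,2]: t=0:+1/8640 t=1:−1/480 t=2:+1/576 = -1/4320
(3j)²=1/2145 [(5 4 3; 2 -2 0)], sign=+1
⇒ 4πI² = 12/1859
I = (+1)√(12/1859/(4π)) = 0.02266449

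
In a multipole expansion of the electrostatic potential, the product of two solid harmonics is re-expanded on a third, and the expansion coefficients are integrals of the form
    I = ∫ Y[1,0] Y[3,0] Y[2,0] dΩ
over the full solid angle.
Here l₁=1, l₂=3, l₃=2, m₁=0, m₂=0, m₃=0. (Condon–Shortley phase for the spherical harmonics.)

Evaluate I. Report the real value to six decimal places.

0.247767

Rules hold: Σm=0, L=6 even, 2≤2≤4.
N = 3·7·5 = 105
Δ = 2!·0!·4!/7! = 1/105
Racah Σ t=1..1: t=1:−1/4 = -1/4
⇒ 3j(1 3 2; 0 0 0)² = 3/35, sgn -1
(m-triple is (0,0,0) — same symbol as above.)
4πI² = N·(3j₀)²·(3jₘ)² = 27/35
I = +1·√(0.771429/4π) = 0.24776670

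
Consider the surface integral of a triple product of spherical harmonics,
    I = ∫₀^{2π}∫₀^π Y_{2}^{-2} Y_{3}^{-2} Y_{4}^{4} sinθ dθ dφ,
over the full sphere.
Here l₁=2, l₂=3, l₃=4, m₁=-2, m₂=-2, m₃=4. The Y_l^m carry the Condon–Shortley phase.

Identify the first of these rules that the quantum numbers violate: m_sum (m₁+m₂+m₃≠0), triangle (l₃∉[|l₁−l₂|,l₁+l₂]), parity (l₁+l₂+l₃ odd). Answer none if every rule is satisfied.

azimuthal sum: -2 − 2 + 4 = 0  ✓
1 ≤ 4 ≤ 5 (triangle on l)  ✓
L = 2 + 3 + 4 = 9 (odd)  ✗

parity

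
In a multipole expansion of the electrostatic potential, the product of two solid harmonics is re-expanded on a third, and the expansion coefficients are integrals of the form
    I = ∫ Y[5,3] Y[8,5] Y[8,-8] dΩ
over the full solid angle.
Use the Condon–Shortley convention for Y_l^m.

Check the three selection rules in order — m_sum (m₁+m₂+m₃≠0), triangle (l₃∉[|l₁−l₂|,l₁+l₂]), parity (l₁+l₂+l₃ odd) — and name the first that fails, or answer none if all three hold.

m₁+m₂+m₃ = 3 + 5 − 8 = 0  ✓
triangle: |5−8|=3 ≤ l₃=8 ≤ 5+8=13  ✓
parity: l₁+l₂+l₃ = 21 is odd  ✗

parity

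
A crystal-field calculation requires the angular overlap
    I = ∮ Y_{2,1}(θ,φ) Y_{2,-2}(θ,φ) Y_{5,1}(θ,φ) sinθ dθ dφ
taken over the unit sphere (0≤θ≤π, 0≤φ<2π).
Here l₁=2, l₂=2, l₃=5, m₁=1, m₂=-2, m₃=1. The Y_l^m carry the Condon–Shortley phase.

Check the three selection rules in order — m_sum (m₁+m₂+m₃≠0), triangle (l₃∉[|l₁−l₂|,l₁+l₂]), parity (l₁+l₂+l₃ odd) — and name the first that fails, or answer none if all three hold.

Σmᵢ = 0  ✓
l₃∈[|l₁−l₂|,l₁+l₂]=[0,4], have l₃=5  ✗
Σlᵢ = 9 ⇒ odd

triangle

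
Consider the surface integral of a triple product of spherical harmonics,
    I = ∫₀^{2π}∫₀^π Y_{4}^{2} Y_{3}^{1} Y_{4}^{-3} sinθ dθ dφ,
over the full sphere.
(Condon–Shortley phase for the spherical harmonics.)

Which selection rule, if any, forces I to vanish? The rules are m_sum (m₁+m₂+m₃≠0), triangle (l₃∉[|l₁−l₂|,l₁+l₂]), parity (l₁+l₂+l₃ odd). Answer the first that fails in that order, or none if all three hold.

m₁+m₂+m₃ = 2 + 1 − 3 = 0  ✓
triangle: |4−3|=1 ≤ l₃=4 ≤ 4+3=7  ✓
parity: l₁+l₂+l₃ = 11 is odd  ✗

parity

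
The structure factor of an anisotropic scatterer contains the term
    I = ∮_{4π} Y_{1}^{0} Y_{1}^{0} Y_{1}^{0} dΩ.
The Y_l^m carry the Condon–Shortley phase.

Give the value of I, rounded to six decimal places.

0.000000

L=3 odd ⇒ parity kills the (l;000) factor ⇒ I = 0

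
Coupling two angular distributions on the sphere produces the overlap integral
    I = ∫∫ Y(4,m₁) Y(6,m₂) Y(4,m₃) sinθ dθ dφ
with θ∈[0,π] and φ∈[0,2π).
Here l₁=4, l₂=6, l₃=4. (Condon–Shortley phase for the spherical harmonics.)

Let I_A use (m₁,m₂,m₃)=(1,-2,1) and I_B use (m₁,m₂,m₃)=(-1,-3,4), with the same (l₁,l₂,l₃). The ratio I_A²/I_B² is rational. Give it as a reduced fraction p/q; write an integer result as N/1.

7/8

Shared (l₁,l₂,l₃)=(4,6,4): N and (l;000)² cancel in I_A²/I_B².
A: Δ = 6!·2!·6!/15! = 1/1261260; Racah Σ t=1..3: t=1:−1/8640 t=2:+1/2304 t=3:−1/8640 = 7/34560; ⇒ 3j(4 6 4; 1 -2 1)² = 7/429, sgn -1
B: Δ = 6!·2!·6!/15! = 1/1261260; Racah Σ t=3..3: t=3:−1/51840 = -1/51840; ⇒ 3j(4 6 4; -1 -3 4)² = 8/429, sgn -1
I_A²/I_B² = (7/429)/(8/429) = 7/8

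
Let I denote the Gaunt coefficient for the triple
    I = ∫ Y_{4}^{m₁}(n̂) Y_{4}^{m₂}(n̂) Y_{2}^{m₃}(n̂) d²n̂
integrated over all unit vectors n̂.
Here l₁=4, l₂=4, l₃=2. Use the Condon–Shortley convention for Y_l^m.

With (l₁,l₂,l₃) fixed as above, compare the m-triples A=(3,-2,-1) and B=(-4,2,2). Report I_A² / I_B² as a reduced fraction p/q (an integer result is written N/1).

25/8

l's match ⇒ only the (l;m) 3-j factors differ between A and B.
A: triangle coeff Δ(4,4,2) = 1/13860; Σ_t [0,1]: t=0:+1/1440 t=1:−1/240 = -1/288; (3j)²=5/132 [(4 4 2; 3 -2 -1)], sign=+1
B: triangle coeff Δ(4,4,2) = 1/13860; Σ_t [6,6]: t=6:+1/2880 = 1/2880; (3j)²=2/165 [(4 4 2; -4 2 2)], sign=+1
I_A²/I_B² = (5/132)/(2/165) = 25/8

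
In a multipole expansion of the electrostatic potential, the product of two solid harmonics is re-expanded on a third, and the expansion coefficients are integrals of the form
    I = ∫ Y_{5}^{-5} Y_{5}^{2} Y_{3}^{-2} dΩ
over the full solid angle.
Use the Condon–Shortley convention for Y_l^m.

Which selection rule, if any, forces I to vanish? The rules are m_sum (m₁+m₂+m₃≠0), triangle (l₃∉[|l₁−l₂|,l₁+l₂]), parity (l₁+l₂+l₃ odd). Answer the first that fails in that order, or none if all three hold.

Σmᵢ = -5  ✗
l₃∈[|l₁−l₂|,l₁+l₂]=[0,10], have l₃=3
Σlᵢ = 13 ⇒ odd

m_sum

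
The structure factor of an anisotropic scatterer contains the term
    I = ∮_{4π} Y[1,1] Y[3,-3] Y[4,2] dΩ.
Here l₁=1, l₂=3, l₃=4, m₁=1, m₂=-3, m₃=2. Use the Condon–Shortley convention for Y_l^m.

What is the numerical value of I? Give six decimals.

m-sum 0 ✓  L=8 even ✓  2≤4≤4 ✓
Π(2lᵢ+1) = 3×7×9 = 189
triangle coeff Δ(1,3,4) = 1/252
Σ_t [0,0]: t=0:+1/36 = 1/36
(3j)²=4/63 [(1 3 4; 0 0 0)], sign=+1
Σ_t [0,0]: t=0:+1/1440 = 1/1440
(3j)²=1/252 [(1 3 4; 1 -3 2)], sign=+1
⇒ 4πI² = 1/21
I = (+1)√(1/21/(4π)) = 0.06155813

0.061558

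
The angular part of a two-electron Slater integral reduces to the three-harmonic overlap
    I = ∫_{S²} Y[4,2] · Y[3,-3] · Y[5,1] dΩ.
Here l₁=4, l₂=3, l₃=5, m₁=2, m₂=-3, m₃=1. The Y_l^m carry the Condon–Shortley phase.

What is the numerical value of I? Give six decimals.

m-sum 0 ✓  L=12 even ✓  1≤5≤7 ✓
Π(2lᵢ+1) = 9×7×11 = 693
triangle coeff Δ(4,3,5) = 1/180180
Σ_t [0,2]: t=0:+1/576 t=1:−1/144 t=2:+1/576 = -1/288
(3j)²=20/1001 [(4 3 5; 0 0 0)], sign=+1
Σ_t [0,0]: t=0:+1/2304 = 1/2304
(3j)²=75/4004 [(4 3 5; 2 -3 1)], sign=+1
⇒ 4πI² = 3375/13013
I = (+1)√(3375/13013/(4π)) = 0.14366244

0.143662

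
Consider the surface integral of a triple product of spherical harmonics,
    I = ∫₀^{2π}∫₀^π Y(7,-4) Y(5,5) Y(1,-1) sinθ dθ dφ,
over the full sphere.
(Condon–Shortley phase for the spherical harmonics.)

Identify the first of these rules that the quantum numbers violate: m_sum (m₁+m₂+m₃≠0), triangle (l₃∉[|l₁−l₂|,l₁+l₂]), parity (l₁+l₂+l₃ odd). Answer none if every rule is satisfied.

triangle

azimuthal sum: -4 + 5 − 1 = 0  ✓
2 ≤ 1 ≤ 12 (triangle on l)  ✗
L = 7 + 5 + 1 = 13 (odd)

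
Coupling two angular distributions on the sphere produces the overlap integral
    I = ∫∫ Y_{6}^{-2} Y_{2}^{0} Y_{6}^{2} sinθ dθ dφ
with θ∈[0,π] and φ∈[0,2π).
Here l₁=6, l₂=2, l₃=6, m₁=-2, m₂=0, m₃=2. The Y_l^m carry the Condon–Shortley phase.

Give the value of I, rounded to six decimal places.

m-sum 0 ✓  L=14 even ✓  4≤6≤8 ✓
Π(2lᵢ+1) = 13×5×13 = 845
triangle coeff Δ(6,2,6) = 1/90090
Σ_t [0,2]: t=0:+1/69120 t=1:−1/14400 t=2:+1/69120 = -7/172800
(3j)²=14/715 [(6 2 6; 0 0 0)], sign=-1
Σ_t [0,2]: t=0:+1/322560 t=1:−1/30240 t=2:+1/69120 = -1/64512
(3j)²=10/1001 [(6 2 6; -2 0 2)], sign=-1
⇒ 4πI² = 20/121
I = (+1)√(20/121/(4π)) = 0.11468784

0.114688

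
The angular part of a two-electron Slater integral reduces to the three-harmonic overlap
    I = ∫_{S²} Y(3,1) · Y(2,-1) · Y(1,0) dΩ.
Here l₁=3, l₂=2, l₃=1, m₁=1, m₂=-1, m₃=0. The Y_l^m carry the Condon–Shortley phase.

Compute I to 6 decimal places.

-0.233597

Checks pass: Σm=0; 6 even; l₃=1∈[1,5].
(2·3+1)(2·2+1)(2·1+1) = 105
Δ: 4! 2! 0! / 7! → 1/105
sum: t=2:+1/4 = 1/4
3j²(3 2 1; 0 0 0) = Δ·Π!·Σ² = 3/35  (sign -1)
sum: t=1:−1/6 = -1/6
3j²(3 2 1; 1 -1 0) = Δ·Π!·Σ² = 8/105  (sign +1)
combine: 4πI² = 105·3/35·8/105 = 24/35
take √, sign -1: I = -0.23359668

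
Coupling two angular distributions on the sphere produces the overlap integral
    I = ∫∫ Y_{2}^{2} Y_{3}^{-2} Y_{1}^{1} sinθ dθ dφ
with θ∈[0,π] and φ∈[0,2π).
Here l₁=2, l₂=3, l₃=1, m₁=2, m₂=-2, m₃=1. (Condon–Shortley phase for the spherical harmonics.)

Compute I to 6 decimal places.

m-sum = 2 − 2 + 1 = 1 ≠ 0 ⇒ I = 0

0.000000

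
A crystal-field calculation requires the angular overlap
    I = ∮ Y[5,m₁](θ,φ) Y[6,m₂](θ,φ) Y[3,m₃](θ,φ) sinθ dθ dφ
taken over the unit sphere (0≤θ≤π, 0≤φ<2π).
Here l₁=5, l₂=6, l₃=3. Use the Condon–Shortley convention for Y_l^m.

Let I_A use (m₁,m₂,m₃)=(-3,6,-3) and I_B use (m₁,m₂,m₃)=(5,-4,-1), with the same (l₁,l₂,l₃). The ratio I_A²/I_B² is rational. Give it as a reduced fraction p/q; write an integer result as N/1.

l's match ⇒ only the (l;m) 3-j factors differ between A and B.
A: triangle coeff Δ(5,6,3) = 1/675675; Σ_t [8,8]: t=8:+1/1935360 = 1/1935360; (3j)²=1/91 [(5 6 3; -3 6 -3)], sign=+1
B: triangle coeff Δ(5,6,3) = 1/675675; Σ_t [0,0]: t=0:+1/322560 = 1/322560; (3j)²=18/1001 [(5 6 3; 5 -4 -1)], sign=+1
I_A²/I_B² = (1/91)/(18/1001) = 11/18

11/18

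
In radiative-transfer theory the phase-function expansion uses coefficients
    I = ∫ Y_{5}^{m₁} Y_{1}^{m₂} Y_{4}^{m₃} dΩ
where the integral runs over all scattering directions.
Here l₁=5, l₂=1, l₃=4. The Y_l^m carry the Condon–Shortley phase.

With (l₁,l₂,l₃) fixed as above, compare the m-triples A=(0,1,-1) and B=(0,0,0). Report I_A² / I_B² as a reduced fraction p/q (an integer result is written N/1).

2/5

l's match ⇒ only the (l;m) 3-j factors differ between A and B.
A: triangle coeff Δ(5,1,4) = 1/495; Σ_t [2,2]: t=2:+1/1440 = 1/1440; (3j)²=2/99 [(5 1 4; 0 1 -1)], sign=-1
B: triangle coeff Δ(5,1,4) = 1/495; Σ_t [1,1]: t=1:−1/576 = -1/576; (3j)²=5/99 [(5 1 4; 0 0 0)], sign=-1
I_A²/I_B² = (2/99)/(5/99) = 2/5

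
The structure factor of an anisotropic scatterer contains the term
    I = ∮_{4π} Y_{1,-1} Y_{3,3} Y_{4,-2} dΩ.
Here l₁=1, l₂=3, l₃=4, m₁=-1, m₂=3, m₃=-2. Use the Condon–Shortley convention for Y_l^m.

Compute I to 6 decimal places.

0.061558

Rules hold: Σm=0, L=8 even, 2≤4≤4.
N = 3·7·9 = 189
Δ = 0!·2!·6!/9! = 1/252
Racah Σ t=0..0: t=0:+1/36 = 1/36
⇒ 3j(1 3 4; 0 0 0)² = 4/63, sgn +1
Racah Σ t=0..0: t=0:+1/1440 = 1/1440
⇒ 3j(1 3 4; -1 3 -2)² = 1/252, sgn +1
4πI² = N·(3j₀)²·(3jₘ)² = 1/21
I = +1·√(0.047619/4π) = 0.06155813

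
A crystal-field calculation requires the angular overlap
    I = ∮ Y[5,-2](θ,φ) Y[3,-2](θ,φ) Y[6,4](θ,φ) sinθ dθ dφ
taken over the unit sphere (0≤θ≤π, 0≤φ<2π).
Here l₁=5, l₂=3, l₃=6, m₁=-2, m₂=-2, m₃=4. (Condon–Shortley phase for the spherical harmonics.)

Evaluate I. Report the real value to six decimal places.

0.088266

Rules hold: Σm=0, L=14 even, 2≤6≤8.
N = 11·7·13 = 1001
Δ = 2!·8!·4!/15! = 1/675675
Racah Σ t=0..2: t=0:+1/8640 t=1:−1/2304 t=2:+1/8640 = -7/34560
⇒ 3j(5 3 6; 0 0 0)² = 7/429, sgn -1
Racah Σ t=0..1: t=0:+1/60480 t=1:−1/34560 = -1/80640
⇒ 3j(5 3 6; -2 -2 4)² = 6/1001, sgn -1
4πI² = N·(3j₀)²·(3jₘ)² = 14/143
I = +1·√(0.0979021/4π) = 0.08826552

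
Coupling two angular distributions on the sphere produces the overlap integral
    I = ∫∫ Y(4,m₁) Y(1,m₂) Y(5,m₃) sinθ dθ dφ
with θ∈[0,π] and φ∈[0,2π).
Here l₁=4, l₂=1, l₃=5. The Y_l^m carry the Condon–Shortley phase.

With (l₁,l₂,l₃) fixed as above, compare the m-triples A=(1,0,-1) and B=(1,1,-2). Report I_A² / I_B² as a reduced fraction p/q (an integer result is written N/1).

Same 4,1,5: normalisation and zero-m 3j drop out of the ratio.
A: Δ: 0! 8! 2! / 11! → 1/495; sum: t=0:+1/720 = 1/720; 3j²(4 1 5; 1 0 -1) = Δ·Π!·Σ² = 8/165  (sign +1)
B: Δ: 0! 8! 2! / 11! → 1/495; sum: t=0:+1/1440 = 1/1440; 3j²(4 1 5; 1 1 -2) = Δ·Π!·Σ² = 7/165  (sign -1)
I_A²/I_B² = (8/165)/(7/165) = 8/7

8/7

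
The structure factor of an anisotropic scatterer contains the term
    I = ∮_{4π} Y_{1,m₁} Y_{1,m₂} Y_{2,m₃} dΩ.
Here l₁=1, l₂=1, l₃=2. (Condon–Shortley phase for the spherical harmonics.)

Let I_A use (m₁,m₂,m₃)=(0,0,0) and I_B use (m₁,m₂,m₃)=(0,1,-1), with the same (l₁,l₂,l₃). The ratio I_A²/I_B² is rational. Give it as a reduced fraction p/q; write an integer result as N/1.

l's match ⇒ only the (l;m) 3-j factors differ between A and B.
A: triangle coeff Δ(1,1,2) = 1/30; Σ_t [0,0]: t=0:+1/1 = 1/1; (3j)²=2/15 [(1 1 2; 0 0 0)], sign=+1
B: triangle coeff Δ(1,1,2) = 1/30; Σ_t [0,0]: t=0:+1/2 = 1/2; (3j)²=1/10 [(1 1 2; 0 1 -1)], sign=-1
I_A²/I_B² = (2/15)/(1/10) = 4/3

4/3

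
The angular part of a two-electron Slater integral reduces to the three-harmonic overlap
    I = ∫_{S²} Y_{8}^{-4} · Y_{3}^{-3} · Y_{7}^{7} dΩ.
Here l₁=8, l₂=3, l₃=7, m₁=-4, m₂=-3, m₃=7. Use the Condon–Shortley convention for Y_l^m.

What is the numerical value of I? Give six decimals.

Rules hold: Σm=0, L=18 even, 5≤7≤11.
N = 17·7·15 = 1785
Δ = 4!·12!·2!/19! = 1/5290740
Racah Σ t=1..3: t=1:−1/7257600 t=2:+1/2073600 t=3:−1/7257600 = 1/4838400
⇒ 3j(8 3 7; 0 0 0)² = 252/20995, sgn -1
Racah Σ t=0..0: t=0:+1/22992076800 = 1/22992076800
⇒ 3j(8 3 7; -4 -3 7)² = 1/3876, sgn +1
4πI² = N·(3j₀)²·(3jₘ)² = 441/79781
I = -1·√(0.00552763/4π) = -0.02097320

-0.020973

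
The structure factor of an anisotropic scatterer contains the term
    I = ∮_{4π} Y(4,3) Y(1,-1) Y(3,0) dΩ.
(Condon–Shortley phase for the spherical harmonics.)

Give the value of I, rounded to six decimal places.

0.000000

Σmᵢ = 2 ≠ 0, so the φ-integral vanishes; I = 0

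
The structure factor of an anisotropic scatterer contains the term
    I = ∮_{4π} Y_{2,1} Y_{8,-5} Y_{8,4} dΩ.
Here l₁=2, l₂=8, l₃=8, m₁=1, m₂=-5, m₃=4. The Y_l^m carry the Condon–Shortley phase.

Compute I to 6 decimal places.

Rules hold: Σm=0, L=18 even, 6≤8≤10.
N = 5·17·17 = 1445
Δ = 2!·2!·14!/19! = 1/348840
Racah Σ t=0..2: t=0:+1/116121600 t=1:−1/25401600 t=2:+1/116121600 = -1/45158400
⇒ 3j(2 8 8; 0 0 0)² = 24/1615, sgn -1
Racah Σ t=0..1: t=0:+1/479001600 t=1:−1/1916006400 = 1/638668800
⇒ 3j(2 8 8; 1 -5 4)² = 117/6460, sgn +1
4πI² = N·(3j₀)²·(3jₘ)² = 702/1805
I = -1·√(0.38892/4π) = -0.17592397

-0.175924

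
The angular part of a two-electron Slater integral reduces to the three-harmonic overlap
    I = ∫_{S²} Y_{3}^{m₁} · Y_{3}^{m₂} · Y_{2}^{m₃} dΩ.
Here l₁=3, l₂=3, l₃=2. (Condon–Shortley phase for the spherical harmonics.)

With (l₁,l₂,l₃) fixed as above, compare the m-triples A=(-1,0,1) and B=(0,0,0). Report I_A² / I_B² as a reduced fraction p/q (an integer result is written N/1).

Shared (l₁,l₂,l₃)=(3,3,2): N and (l;000)² cancel in I_A²/I_B².
A: Δ = 4!·2!·2!/9! = 1/3780; Racah Σ t=2..3: t=2:+1/8 t=3:−1/12 = 1/24; ⇒ 3j(3 3 2; -1 0 1)² = 1/210, sgn -1
B: Δ = 4!·2!·2!/9! = 1/3780; Racah Σ t=1..3: t=1:−1/24 t=2:+1/4 t=3:−1/24 = 1/6; ⇒ 3j(3 3 2; 0 0 0)² = 4/105, sgn +1
I_A²/I_B² = (1/210)/(4/105) = 1/8

1/8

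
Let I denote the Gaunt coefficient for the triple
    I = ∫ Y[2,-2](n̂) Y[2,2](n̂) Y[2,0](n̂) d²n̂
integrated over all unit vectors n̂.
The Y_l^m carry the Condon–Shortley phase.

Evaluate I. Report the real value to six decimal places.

-0.180224

m-sum 0 ✓  L=6 even ✓  0≤2≤4 ✓
Π(2lᵢ+1) = 5×5×5 = 125
triangle coeff Δ(2,2,2) = 1/630
Σ_t [0,2]: t=0:+1/8 t=1:−1/1 t=2:+1/8 = -3/4
(3j)²=2/35 [(2 2 2; 0 0 0)], sign=-1
Σ_t [2,2]: t=2:+1/8 = 1/8
(3j)²=2/35 [(2 2 2; -2 2 0)], sign=+1
⇒ 4πI² = 20/49
I = (-1)√(20/49/(4π)) = -0.18022375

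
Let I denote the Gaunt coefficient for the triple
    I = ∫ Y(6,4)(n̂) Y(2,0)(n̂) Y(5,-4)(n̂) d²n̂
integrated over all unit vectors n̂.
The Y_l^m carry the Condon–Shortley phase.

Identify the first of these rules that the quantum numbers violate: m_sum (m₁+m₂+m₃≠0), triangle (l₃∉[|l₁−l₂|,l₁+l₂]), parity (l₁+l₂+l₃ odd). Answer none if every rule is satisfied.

Σmᵢ = 0  ✓
l₃∈[|l₁−l₂|,l₁+l₂]=[4,8], have l₃=5  ✓
Σlᵢ = 13 ⇒ odd  ✗

parity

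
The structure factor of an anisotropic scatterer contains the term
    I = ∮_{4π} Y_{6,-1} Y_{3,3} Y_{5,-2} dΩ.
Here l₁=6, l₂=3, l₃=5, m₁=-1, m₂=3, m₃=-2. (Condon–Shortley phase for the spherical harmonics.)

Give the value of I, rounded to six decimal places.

m-sum 0 ✓  L=14 even ✓  3≤5≤9 ✓
Π(2lᵢ+1) = 13×7×11 = 1001
triangle coeff Δ(6,3,5) = 1/675675
Σ_t [1,3]: t=1:−1/8640 t=2:+1/2304 t=3:−1/8640 = 7/34560
(3j)²=7/429 [(6 3 5; 0 0 0)], sign=-1
Σ_t [4,4]: t=4:+1/34560 = 1/34560
(3j)²=7/429 [(6 3 5; -1 3 -2)], sign=-1
⇒ 4πI² = 343/1287
I = (+1)√(343/1287/(4π)) = 0.14563067

0.145631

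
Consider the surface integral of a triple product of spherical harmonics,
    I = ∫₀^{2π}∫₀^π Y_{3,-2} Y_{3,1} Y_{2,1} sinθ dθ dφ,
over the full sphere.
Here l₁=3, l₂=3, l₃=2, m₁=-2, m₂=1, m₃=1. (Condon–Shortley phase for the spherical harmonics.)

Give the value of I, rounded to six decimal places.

0.162868

Rules hold: Σm=0, L=8 even, 0≤2≤6.
N = 7·7·5 = 245
Δ = 4!·2!·2!/9! = 1/3780
Racah Σ t=1..3: t=1:−1/24 t=2:+1/4 t=3:−1/24 = 1/6
⇒ 3j(3 3 2; 0 0 0)² = 4/105, sgn +1
Racah Σ t=3..4: t=3:−1/12 t=4:+1/48 = -1/16
⇒ 3j(3 3 2; -2 1 1)² = 1/28, sgn +1
4πI² = N·(3j₀)²·(3jₘ)² = 1/3
I = +1·√(0.333333/4π) = 0.16286750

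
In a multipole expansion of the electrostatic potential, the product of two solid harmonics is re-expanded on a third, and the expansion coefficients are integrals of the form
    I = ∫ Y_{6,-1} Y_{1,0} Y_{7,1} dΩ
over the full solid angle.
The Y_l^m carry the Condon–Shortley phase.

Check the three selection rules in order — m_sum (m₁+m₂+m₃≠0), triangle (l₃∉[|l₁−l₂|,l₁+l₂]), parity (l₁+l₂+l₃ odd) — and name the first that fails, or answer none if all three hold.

none

m₁+m₂+m₃ = -1 + 0 + 1 = 0  ✓
triangle: |6−1|=5 ≤ l₃=7 ≤ 6+1=7  ✓
parity: l₁+l₂+l₃ = 14 is even  ✓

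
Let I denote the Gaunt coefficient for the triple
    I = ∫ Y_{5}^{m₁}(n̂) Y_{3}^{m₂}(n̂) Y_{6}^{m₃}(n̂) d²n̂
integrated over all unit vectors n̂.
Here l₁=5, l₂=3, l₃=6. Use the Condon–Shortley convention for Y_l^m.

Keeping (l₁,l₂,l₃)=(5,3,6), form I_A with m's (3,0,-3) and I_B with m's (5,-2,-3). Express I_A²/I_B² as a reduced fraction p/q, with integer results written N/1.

Same 5,3,6: normalisation and zero-m 3j drop out of the ratio.
A: Δ: 2! 8! 4! / 15! → 1/675675; sum: t=0:+1/17280 t=1:−1/20160 t=2:+1/483840 = 1/96768; 3j²(5 3 6; 3 0 -3) = Δ·Π!·Σ² = 1/1001  (sign -1)
B: Δ: 2! 8! 4! / 15! → 1/675675; sum: t=0:+1/483840 = 1/483840; 3j²(5 3 6; 5 -2 -3) = Δ·Π!·Σ² = 6/1001  (sign -1)
I_A²/I_B² = (1/1001)/(6/1001) = 1/6

1/6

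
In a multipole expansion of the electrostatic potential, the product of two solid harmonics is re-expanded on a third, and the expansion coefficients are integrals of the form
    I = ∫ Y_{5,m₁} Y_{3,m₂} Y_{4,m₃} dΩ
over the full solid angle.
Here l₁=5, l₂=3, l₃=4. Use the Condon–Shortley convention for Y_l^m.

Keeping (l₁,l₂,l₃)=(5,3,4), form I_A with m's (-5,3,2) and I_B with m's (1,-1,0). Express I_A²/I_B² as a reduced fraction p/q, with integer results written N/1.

l's match ⇒ only the (l;m) 3-j factors differ between A and B.
A: triangle coeff Δ(5,3,4) = 1/180180; Σ_t [4,4]: t=4:+1/34560 = 1/34560; (3j)²=5/286 [(5 3 4; -5 3 2)], sign=+1
B: triangle coeff Δ(5,3,4) = 1/180180; Σ_t [0,2]: t=0:+1/2304 t=1:−1/216 t=2:+1/384 = -11/6912; (3j)²=11/1638 [(5 3 4; 1 -1 0)], sign=-1
I_A²/I_B² = (5/286)/(11/1638) = 315/121

315/121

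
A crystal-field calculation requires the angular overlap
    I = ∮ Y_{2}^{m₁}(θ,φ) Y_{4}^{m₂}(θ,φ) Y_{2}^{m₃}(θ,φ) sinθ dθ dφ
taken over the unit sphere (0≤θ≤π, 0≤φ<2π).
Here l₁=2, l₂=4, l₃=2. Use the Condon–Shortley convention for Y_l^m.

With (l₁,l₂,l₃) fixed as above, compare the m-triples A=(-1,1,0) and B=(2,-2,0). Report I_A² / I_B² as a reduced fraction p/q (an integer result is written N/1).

l's match ⇒ only the (l;m) 3-j factors differ between A and B.
A: triangle coeff Δ(2,4,2) = 1/630; Σ_t [3,3]: t=3:−1/24 = -1/24; (3j)²=1/21 [(2 4 2; -1 1 0)], sign=-1
B: triangle coeff Δ(2,4,2) = 1/630; Σ_t [0,0]: t=0:+1/96 = 1/96; (3j)²=1/42 [(2 4 2; 2 -2 0)], sign=+1
I_A²/I_B² = (1/21)/(1/42) = 2/1

2/1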